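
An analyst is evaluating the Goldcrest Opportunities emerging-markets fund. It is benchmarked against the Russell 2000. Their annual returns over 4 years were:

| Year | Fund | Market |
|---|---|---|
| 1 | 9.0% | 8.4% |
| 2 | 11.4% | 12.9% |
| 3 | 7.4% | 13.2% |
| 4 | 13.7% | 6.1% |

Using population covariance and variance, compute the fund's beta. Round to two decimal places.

r̄p = 10.3750%,  r̄m = 10.1500%
Cov = Σ(rp − r̄p)(rm − r̄m) / 4 = -4.3288
Var(rm) = Σ(rm − r̄m)² / 4 = 9.0825
β = Cov / Var = -4.3288 / 9.0825 = -0.4766

-0.48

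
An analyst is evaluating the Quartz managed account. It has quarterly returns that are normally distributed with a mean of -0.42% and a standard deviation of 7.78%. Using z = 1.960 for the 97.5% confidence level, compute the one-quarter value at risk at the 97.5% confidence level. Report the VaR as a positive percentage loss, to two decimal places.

VaR (as % loss) = −(μ − z·σ) = −(-0.42% − 1.960 × 7.78%) = −(-15.6688%) = 15.6688%

15.67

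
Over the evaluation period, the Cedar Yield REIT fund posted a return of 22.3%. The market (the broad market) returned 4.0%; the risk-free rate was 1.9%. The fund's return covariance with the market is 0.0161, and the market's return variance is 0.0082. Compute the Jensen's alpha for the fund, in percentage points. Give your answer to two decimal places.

β = Cov / Var = 0.0161 / 0.0082 = 1.9634
E[R] = Rf + β(Rm − Rf) = 1.9% + 1.9634 × (4.0% − 1.9%) = 6.0231%
α = Rp − E[R] = 22.3% − 6.0231% = 16.2769

16.28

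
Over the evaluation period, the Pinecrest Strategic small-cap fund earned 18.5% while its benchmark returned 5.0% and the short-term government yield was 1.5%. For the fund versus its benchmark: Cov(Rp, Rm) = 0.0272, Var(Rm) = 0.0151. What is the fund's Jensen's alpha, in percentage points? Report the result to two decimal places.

β = Cov / Var = 0.0272 / 0.0151 = 1.8013
E[R] = Rf + β(Rm − Rf) = 1.5% + 1.8013 × (5.0% − 1.5%) = 7.8046%
α = Rp − E[R] = 18.5% − 7.8046% = 10.6954

10.70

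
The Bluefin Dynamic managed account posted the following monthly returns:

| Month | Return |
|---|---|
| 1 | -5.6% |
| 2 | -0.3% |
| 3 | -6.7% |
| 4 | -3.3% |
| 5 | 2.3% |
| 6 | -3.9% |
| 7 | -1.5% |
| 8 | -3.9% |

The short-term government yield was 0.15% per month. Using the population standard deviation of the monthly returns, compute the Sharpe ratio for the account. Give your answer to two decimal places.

μ = (-5.6 − 0.3 − 6.7 − 3.3 + 2.3 − 3.9 − 1.5 − 3.9) / 8 = -2.8625%
Σ(r − μ)² = (-5.6 − (-2.8625))² + (-0.3 − (-2.8625))² + (-6.7 − (-2.8625))² + … = 59.6388
population σ = √(59.6388 / 8) = √7.4549 = 2.7304%
Sharpe = (μ − rf) / σ = (-2.8625 − 0.15) / 2.7304 = -3.0125 / 2.7304 = -1.1033

-1.10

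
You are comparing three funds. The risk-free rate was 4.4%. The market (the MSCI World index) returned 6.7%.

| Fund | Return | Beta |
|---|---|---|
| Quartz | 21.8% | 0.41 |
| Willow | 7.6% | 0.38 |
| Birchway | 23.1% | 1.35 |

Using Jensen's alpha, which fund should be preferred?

Quartz

Quartz: α = 21.8% − [4.4% + 0.41 × (6.7% − 4.4%)] = 16.457
Willow: α = 7.6% − [4.4% + 0.38 × (6.7% − 4.4%)] = 2.326
Birchway: α = 23.1% − [4.4% + 1.35 × (6.7% − 4.4%)] = 15.595
Highest: Quartz (16.457).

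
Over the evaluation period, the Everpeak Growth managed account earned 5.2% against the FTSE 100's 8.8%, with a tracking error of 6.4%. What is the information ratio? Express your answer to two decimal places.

-0.56

IR = (Rp − Rb) / TE = (5.2% − 8.8%) / 6.4% = -3.60% / 6.4% = -0.5625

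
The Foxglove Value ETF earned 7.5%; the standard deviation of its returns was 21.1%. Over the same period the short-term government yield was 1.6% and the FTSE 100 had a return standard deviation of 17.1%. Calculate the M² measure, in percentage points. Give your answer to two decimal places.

6.38

Sharpe = (Rp − Rf) / σp = (7.5% − 1.6%) / 21.1% = 0.2796
M² = Rf + Sharpe × σm = 1.6% + 0.2796 × 17.1% = 6.3812%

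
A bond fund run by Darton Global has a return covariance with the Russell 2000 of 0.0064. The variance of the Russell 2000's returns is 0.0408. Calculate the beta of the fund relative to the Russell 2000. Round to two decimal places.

β = Cov(Rp, Rm) / Var(Rm) = 0.0064 / 0.0408 = 0.1569

0.16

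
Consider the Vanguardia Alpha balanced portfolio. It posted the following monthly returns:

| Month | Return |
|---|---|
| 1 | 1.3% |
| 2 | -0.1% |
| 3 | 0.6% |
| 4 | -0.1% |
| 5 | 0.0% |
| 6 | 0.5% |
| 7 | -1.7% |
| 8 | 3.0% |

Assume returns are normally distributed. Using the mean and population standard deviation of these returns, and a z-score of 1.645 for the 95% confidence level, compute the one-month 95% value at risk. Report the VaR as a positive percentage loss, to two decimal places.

1.63

μ = (1.3 − 0.1 + 0.6 − 0.1 + 0 + 0.5 − 1.7 + 3) / 8 = 0.4375%
Population σ = √[Σ(r − μ)² / 8] = √[12.6788 / 8] = √1.5849 = 1.2589%
VaR = −(μ − z·σ) = −(0.4375 − 1.645 × 1.2589) = −(-1.6334) = 1.6334%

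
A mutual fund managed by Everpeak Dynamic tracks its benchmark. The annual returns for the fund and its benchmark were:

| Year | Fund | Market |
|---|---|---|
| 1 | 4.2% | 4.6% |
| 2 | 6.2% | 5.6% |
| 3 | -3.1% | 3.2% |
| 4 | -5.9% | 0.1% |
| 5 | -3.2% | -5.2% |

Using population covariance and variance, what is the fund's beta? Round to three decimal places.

0.831

r̄p = -0.3600%,  r̄m = 1.6600%
Cov = Σ(rp − r̄p)(rm − r̄m) / 5 = 12.6316
Var(rm) = Σ(rm − r̄m)² / 5 = 15.2064
β = Cov / Var = 12.6316 / 15.2064 = 0.8307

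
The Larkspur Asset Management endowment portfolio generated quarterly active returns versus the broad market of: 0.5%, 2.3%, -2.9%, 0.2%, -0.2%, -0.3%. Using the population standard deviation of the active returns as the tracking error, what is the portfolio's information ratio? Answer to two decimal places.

r̄ = (0.5 + 2.3 − 2.9 + 0.2 − 0.2 − 0.3) / 6 = -0.40 / 6 = -0.0667%
Σ(r − r̄)² = (0.5 − (-0.0667))² + (2.3 − (-0.0667))² + … = 14.0933
σ = √[14.0933 / 6] = 1.5326%
IR = r̄ / tracking error = -0.0667 / 1.5326 = -0.0435

-0.04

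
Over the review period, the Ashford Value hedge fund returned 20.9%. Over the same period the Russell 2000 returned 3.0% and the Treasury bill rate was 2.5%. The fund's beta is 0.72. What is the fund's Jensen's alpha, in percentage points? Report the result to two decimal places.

18.04

CAPM expected return = Rf + β(Rm − Rf) = 2.5% + 0.72 × (3.0% − 2.5%) = 2.5 + 0.72 × 0.50 = 2.8600%
Jensen's α = Rp − E[R] = 20.9% − 2.8600% = 18.0400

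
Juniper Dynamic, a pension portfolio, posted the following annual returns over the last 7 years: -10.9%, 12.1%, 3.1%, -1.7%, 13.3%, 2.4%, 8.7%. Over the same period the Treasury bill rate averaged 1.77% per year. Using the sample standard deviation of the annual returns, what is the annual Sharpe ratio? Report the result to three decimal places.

0.246

r̄ = (-10.9 + 12.1 + 3.1 − 1.7 + 13.3 + 2.4 + 8.7) / 7 = 27.00 / 7 = 3.8571%
Sample std dev = √[431.9171 / 6] = 8.4845%
Sharpe = (r̄ − rf) / σ = (3.8571 − 1.77) / 8.4845 = 2.0871 / 8.4845 = 0.2460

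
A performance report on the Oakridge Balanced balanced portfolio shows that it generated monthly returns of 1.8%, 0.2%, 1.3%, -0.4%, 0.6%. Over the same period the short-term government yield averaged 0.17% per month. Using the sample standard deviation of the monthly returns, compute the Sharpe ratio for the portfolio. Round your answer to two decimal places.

0.61

μ = (1.8 + 0.2 + 1.3 − 0.4 + 0.6) / 5 = 3.50 / 5 = 0.7000%
Σ(r − μ)² = (1.8 − 0.7000)² + (0.2 − 0.7000)² + (1.3 − 0.7000)² + … = 3.0400
sample σ = √(3.0400 / 4) = √0.7600 = 0.8718%
Sharpe = (μ − rf) / σ = (0.7000 − 0.17) / 0.8718 = 0.5300 / 0.8718 = 0.6079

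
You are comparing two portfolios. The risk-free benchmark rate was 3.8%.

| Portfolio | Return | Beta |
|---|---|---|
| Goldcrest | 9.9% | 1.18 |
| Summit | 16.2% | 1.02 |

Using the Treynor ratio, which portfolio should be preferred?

Summit

Goldcrest: Treynor = (9.9% − 3.8%) / 1.18 = 5.169
Summit: Treynor = (16.2% − 3.8%) / 1.02 = 12.157
Highest: Summit (12.157).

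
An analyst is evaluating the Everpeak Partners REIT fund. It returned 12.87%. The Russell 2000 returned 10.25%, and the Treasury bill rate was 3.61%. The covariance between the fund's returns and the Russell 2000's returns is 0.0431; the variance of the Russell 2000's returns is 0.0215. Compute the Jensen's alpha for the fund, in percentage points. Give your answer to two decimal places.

-4.05

β = Cov / Var = 0.0431 / 0.0215 = 2.0047
E[R] = Rf + β(Rm − Rf) = 3.61% + 2.0047 × (10.25% − 3.61%) = 16.9212%
α = Rp − E[R] = 12.87% − 16.9212% = -4.0512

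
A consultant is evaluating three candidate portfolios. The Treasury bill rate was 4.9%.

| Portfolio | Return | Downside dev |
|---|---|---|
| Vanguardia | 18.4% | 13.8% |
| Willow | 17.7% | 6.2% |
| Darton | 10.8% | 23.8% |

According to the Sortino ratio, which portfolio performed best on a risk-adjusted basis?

Vanguardia: Sortino ratio = (18.4% − 4.9%) / 13.8% = 0.978
Willow: Sortino ratio = (17.7% − 4.9%) / 6.2% = 2.065
Darton: Sortino ratio = (10.8% − 4.9%) / 23.8% = 0.248
Highest: Willow (2.065).

Willow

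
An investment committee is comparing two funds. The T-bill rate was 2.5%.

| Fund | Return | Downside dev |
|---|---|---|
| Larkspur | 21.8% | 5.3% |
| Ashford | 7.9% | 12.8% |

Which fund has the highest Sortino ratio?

Larkspur: Sortino ratio = (21.8% − 2.5%) / 5.3% = 3.642
Ashford: Sortino ratio = (7.9% − 2.5%) / 12.8% = 0.422
Highest: Larkspur (3.642).

Larkspur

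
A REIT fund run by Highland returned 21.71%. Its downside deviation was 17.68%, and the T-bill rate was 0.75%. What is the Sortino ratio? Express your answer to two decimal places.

1.19

Sortino = (Rp − Rf) / σd = (21.71% − 0.75%) / 17.68% = 20.96% / 17.68% = 1.1855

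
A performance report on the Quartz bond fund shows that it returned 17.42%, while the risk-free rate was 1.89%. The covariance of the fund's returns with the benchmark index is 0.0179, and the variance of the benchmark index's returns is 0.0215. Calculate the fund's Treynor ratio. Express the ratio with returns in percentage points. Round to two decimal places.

18.65

β = Cov / Var = 0.0179 / 0.0215 = 0.8326
Treynor = (Rp − Rf) / β = (17.42% − 1.89%) / 0.8326 = 15.53 / 0.8326 = 18.6524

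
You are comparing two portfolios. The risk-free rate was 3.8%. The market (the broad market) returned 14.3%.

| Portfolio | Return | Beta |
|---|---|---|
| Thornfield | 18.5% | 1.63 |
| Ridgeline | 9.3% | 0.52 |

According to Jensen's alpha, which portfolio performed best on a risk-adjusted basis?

Thornfield: α = 18.5% − [3.8% + 1.63 × (14.3% − 3.8%)] = -2.415
Ridgeline: α = 9.3% − [3.8% + 0.52 × (14.3% − 3.8%)] = 0.040
Highest: Ridgeline (0.040).

Ridgeline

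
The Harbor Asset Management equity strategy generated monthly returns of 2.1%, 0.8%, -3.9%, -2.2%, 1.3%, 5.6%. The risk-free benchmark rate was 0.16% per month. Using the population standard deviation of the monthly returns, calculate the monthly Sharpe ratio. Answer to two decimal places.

0.15

r̄ = (2.1 + 0.8 − 3.9 − 2.2 + 1.3 + 5.6) / 6 = 0.6167%
Σ(r − r̄)² = (2.1 − 0.6167)² + (0.8 − 0.6167)² + … = 55.8683
population σ = √(55.8683 / 6) = √9.3114 = 3.0515%
Sharpe = (r̄ − rf) / σ = (0.6167 − 0.16) / 3.0515 = 0.4567 / 3.0515 = 0.1497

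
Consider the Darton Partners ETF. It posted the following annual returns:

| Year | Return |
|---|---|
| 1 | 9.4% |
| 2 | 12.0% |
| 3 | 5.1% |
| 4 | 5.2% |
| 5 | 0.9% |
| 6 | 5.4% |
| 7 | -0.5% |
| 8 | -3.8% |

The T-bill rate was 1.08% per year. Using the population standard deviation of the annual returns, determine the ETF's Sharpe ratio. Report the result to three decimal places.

0.646

μ = (9.4 + 12 + 5.1 + 5.2 + 0.9 + 5.4 − 0.5 − 3.8) / 8 = 33.70 / 8 = 4.2125%
Σ(r − μ)² = (9.4 − 4.2125)² + (12 − 4.2125)² + (5.1 − 4.2125)² + … = 188.1088
population σ = √(188.1088 / 8) = √23.5136 = 4.8491%
Sharpe = (μ − rf) / σ = (4.2125 − 1.08) / 4.8491 = 3.1325 / 4.8491 = 0.6460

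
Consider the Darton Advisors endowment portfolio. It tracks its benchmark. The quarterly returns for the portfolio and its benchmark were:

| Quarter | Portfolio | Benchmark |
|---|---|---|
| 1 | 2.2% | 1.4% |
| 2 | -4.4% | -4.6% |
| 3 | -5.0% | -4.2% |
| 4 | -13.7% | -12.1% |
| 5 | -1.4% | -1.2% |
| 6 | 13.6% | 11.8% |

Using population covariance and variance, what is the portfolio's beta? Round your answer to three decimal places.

r̄p = -1.4500%,  r̄m = -1.4833%
Cov = Σ(rp − r̄p)(rm − r̄m) / 6 = 59.8908
Var(rm) = Σ(rm − r̄m)² / 6 = 52.4414
β = Cov / Var = 59.8908 / 52.4414 = 1.1421

1.142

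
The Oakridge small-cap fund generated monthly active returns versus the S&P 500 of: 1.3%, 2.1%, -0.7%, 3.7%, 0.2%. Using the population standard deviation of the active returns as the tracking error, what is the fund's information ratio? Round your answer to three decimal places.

Mean return r̄ = 6.60 / 5 = 1.3200%
Σ(r − r̄)² = 11.6080; population σ = √(11.6080/5) = 1.5237%
IR = r̄ / tracking error = 1.3200 / 1.5237 = 0.8663

0.866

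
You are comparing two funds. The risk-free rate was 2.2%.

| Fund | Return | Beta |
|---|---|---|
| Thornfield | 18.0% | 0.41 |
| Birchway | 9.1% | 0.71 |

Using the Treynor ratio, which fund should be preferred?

Thornfield: Treynor = (18.0% − 2.2%) / 0.41 = 38.537
Birchway: Treynor = (9.1% − 2.2%) / 0.71 = 9.718
Highest: Thornfield (38.537).

Thornfield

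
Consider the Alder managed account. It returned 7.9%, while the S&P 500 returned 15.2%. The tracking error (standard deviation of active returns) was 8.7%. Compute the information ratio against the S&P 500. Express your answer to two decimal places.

-0.84

IR = (Rp − Rb) / TE = (7.9% − 15.2%) / 8.7% = -7.30% / 8.7% = -0.8391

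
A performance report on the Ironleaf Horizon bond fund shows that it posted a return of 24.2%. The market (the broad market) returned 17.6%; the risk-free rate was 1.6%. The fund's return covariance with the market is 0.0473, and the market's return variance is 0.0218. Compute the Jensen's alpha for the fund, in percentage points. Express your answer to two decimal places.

-12.12

β = Cov / Var = 0.0473 / 0.0218 = 2.1697
E[R] = Rf + β(Rm − Rf) = 1.6% + 2.1697 × (17.6% − 1.6%) = 36.3152%
α = Rp − E[R] = 24.2% − 36.3152% = -12.1152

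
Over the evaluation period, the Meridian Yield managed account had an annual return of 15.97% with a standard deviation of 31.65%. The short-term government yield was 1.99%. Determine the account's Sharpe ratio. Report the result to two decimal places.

Sharpe = (Rp − Rf) / σp = (15.97% − 1.99%) / 31.65% = 13.98% / 31.65% = 0.4417

0.44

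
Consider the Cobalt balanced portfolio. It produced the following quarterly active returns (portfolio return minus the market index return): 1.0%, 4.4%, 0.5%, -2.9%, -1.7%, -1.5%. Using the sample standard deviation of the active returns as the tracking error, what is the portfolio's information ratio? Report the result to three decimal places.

-0.013

r̄ = (1 + 4.4 + 0.5 − 2.9 − 1.7 − 1.5) / 6 = -0.20 / 6 = -0.0333%
Sample std dev = √[34.1533 / 5] = 2.6136%
IR = r̄ / tracking error = -0.0333 / 2.6136 = -0.0127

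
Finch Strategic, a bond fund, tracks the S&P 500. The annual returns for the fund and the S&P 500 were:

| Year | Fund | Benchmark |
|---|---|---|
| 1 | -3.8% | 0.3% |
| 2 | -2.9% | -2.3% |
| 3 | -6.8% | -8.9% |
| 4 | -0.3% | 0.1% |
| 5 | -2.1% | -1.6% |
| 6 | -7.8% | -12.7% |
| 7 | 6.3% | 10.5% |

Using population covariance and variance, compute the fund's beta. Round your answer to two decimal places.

r̄p = -2.4857%,  r̄m = -2.0857%
Cov = Σ(rp − r̄p)(rm − r̄m) / 7 = 28.3284
Var(rm) = Σ(rm − r̄m)² / 7 = 46.8927
β = Cov / Var = 28.3284 / 46.8927 = 0.6041

0.60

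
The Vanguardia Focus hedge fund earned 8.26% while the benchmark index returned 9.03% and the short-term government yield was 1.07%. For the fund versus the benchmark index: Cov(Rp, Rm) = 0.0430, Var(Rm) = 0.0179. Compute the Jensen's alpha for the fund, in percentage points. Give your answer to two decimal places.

β = Cov / Var = 0.0430 / 0.0179 = 2.4022
E[R] = Rf + β(Rm − Rf) = 1.07% + 2.4022 × (9.03% − 1.07%) = 20.1915%
α = Rp − E[R] = 8.26% − 20.1915% = -11.9315

-11.93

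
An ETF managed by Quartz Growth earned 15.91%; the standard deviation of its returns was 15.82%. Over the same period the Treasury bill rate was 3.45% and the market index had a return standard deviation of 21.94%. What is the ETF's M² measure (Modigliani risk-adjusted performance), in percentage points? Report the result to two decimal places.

20.73

Sharpe = (Rp − Rf) / σp = (15.91% − 3.45%) / 15.82% = 0.7876
M² = Rf + Sharpe × σm = 3.45% + 0.7876 × 21.94% = 20.7299%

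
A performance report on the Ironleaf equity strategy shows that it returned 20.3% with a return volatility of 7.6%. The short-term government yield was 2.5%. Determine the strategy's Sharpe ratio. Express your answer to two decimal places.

2.34

Sharpe = (Rp − Rf) / σp = (20.3% − 2.5%) / 7.6% = 17.80% / 7.6% = 2.3421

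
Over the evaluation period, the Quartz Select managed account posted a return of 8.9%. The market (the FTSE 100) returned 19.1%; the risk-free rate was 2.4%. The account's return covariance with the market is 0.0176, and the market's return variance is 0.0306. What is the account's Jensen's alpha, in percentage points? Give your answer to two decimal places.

β = Cov / Var = 0.0176 / 0.0306 = 0.5752
E[R] = Rf + β(Rm − Rf) = 2.4% + 0.5752 × (19.1% − 2.4%) = 12.0058%
α = Rp − E[R] = 8.9% − 12.0058% = -3.1058

-3.11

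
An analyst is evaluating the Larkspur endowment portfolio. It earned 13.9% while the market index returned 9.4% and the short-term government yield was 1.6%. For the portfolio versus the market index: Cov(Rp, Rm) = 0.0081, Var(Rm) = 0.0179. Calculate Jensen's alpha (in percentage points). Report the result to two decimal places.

8.77

β = Cov / Var = 0.0081 / 0.0179 = 0.4525
E[R] = Rf + β(Rm − Rf) = 1.6% + 0.4525 × (9.4% − 1.6%) = 5.1295%
α = Rp − E[R] = 13.9% − 5.1295% = 8.7705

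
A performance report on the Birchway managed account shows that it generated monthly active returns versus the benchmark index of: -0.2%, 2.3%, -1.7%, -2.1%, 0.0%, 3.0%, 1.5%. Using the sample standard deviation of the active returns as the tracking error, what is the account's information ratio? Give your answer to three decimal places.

μ = (-0.2 + 2.3 − 1.7 − 2.1 + 0 + 3 + 1.5) / 7 = 0.4000%
Sample σ = √[Σ(r − μ)² / 6] = √[22.7600 / 6] = √3.7933 = 1.9476%
IR = μ / tracking error = 0.4000 / 1.9476 = 0.2054

0.205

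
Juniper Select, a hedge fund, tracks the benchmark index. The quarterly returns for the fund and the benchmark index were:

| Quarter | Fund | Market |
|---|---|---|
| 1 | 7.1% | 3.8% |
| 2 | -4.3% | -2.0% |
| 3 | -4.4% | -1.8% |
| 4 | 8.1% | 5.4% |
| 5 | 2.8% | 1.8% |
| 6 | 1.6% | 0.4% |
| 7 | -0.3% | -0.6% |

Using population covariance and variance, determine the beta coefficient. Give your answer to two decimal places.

r̄p = 1.5143%,  r̄m = 1.0000%
Cov = Σ(rp − r̄p)(rm − r̄m) / 7 = 11.7857
Var(rm) = Σ(rm − r̄m)² / 7 = 6.8000
β = Cov / Var = 11.7857 / 6.8000 = 1.7332

1.73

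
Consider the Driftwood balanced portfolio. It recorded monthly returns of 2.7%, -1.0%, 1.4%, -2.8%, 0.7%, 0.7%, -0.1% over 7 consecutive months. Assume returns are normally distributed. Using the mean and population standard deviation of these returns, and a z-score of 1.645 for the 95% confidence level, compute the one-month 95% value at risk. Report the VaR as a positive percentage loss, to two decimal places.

Mean return r̄ = 1.60 / 7 = 0.2286%
Population std dev = √[18.7143 / 7] = 1.6351%
VaR = −(r̄ − z·σ) = −(0.2286 − 1.645 × 1.6351) = −(-2.4611) = 2.4611%

2.46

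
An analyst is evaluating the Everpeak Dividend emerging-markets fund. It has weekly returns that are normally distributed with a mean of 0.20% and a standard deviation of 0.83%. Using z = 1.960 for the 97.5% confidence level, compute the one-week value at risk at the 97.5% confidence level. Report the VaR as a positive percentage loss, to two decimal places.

VaR (as % loss) = −(μ − z·σ) = −(0.20% − 1.960 × 0.83%) = −(-1.4268%) = 1.4268%

1.43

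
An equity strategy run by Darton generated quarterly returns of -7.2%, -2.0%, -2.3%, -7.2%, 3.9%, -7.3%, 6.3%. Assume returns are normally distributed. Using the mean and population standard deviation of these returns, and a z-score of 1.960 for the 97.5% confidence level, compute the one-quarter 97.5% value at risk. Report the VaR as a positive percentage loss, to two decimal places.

12.35

r̄ = (-7.2 − 2 − 2.3 − 7.2 + 3.9 − 7.3 + 6.3) / 7 = -15.80 / 7 = -2.2571%
Σ(r − r̄)² = 185.4971; population σ = √(185.4971/7) = 5.1478%
VaR = −(r̄ − z·σ) = −(-2.2571 − 1.960 × 5.1478) = −(-12.3468) = 12.3468%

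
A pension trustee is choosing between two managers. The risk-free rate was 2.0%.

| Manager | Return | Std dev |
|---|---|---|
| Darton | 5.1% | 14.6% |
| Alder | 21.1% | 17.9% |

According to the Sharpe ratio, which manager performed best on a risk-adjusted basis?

Alder

Darton: Sharpe ratio = (5.1% − 2.0%) / 14.6% = 0.212
Alder: Sharpe ratio = (21.1% − 2.0%) / 17.9% = 1.067
Highest: Alder (1.067).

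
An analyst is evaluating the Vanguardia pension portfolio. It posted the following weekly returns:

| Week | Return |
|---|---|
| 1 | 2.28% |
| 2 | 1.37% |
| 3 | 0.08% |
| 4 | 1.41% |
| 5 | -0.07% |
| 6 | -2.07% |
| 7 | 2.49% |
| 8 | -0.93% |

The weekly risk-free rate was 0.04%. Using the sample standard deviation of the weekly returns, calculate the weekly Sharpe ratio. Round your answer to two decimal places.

0.33

r̄ = (2.28 + 1.37 + 0.08 + 1.41 − 0.07 − 2.07 + 2.49 − 0.93) / 8 = 0.5700%
Sample σ = √[Σ(r − r̄)² / 7] = √[17.8254 / 7] = √2.5465 = 1.5958%
Sharpe = (r̄ − rf) / σ = (0.5700 − 0.04) / 1.5958 = 0.5300 / 1.5958 = 0.3321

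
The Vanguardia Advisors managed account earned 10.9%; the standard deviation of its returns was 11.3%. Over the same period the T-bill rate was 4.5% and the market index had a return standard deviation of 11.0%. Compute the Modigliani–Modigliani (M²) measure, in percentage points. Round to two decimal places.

Sharpe = (Rp − Rf) / σp = (10.9% − 4.5%) / 11.3% = 0.5664
M² = Rf + Sharpe × σm = 4.5% + 0.5664 × 11.0% = 10.7304%

10.73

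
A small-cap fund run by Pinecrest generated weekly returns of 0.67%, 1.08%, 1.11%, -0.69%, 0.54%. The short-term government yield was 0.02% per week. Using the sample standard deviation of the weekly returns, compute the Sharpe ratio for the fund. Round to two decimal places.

0.71

r̄ = (0.67 + 1.08 + 1.11 − 0.69 + 0.54) / 5 = 0.5420%
Sample σ = √[Σ(r − r̄)² / 4] = √[2.1463 / 4] = √0.5366 = 0.7325%
Sharpe = (r̄ − rf) / σ = (0.5420 − 0.02) / 0.7325 = 0.5220 / 0.7325 = 0.7126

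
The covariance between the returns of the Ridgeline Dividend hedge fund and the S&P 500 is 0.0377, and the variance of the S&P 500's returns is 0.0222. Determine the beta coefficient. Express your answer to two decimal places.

1.70

β = Cov(Rp, Rm) / Var(Rm) = 0.0377 / 0.0222 = 1.6982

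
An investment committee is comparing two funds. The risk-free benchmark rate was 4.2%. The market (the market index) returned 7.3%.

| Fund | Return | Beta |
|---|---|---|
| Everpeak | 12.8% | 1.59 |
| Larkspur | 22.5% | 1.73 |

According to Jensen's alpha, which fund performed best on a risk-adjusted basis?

Everpeak: α = 12.8% − [4.2% + 1.59 × (7.3% − 4.2%)] = 3.671
Larkspur: α = 22.5% − [4.2% + 1.73 × (7.3% − 4.2%)] = 12.937
Highest: Larkspur (12.937).

Larkspur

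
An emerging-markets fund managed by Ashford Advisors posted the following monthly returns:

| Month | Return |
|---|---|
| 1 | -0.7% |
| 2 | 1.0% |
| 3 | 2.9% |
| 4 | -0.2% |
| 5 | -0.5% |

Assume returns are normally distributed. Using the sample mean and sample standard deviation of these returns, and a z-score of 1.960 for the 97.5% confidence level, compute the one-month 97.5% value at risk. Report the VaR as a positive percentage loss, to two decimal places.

Mean return r̄ = 2.50 / 5 = 0.5000%
Σ(r − r̄)² = (-0.7 − 0.5000)² + (1 − 0.5000)² + (2.9 − 0.5000)² + … = 8.9400
sample σ = √(8.9400 / 4) = √2.2350 = 1.4950%
VaR = −(r̄ − z·σ) = −(0.5000 − 1.960 × 1.4950) = −(-2.4302) = 2.4302%

2.43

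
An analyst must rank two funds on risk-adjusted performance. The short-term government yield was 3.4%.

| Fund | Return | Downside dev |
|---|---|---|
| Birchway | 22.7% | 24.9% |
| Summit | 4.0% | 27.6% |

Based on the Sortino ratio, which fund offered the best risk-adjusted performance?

Birchway: Sortino ratio = (22.7% − 3.4%) / 24.9% = 0.775
Summit: Sortino ratio = (4.0% − 3.4%) / 27.6% = 0.022
Highest: Birchway (0.775).

Birchway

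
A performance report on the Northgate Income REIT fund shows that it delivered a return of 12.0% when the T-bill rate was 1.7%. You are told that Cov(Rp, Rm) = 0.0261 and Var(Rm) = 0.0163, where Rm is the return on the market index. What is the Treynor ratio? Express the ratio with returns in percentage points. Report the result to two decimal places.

6.43

β = Cov / Var = 0.0261 / 0.0163 = 1.6012
Treynor = (Rp − Rf) / β = (12.0% − 1.7%) / 1.6012 = 10.30 / 1.6012 = 6.4327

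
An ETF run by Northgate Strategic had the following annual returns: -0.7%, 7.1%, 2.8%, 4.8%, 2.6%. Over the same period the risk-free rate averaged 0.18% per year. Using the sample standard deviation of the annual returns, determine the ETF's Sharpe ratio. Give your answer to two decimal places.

1.09

r̄ = (-0.7 + 7.1 + 2.8 + 4.8 + 2.6) / 5 = 3.3200%
Σ(r − r̄)² = (-0.7 − 3.3200)² + (7.1 − 3.3200)² + (2.8 − 3.3200)² + … = 33.4280
σ = √[33.4280 / 4] = 2.8908%
Sharpe = (r̄ − rf) / σ = (3.3200 − 0.18) / 2.8908 = 3.1400 / 2.8908 = 1.0862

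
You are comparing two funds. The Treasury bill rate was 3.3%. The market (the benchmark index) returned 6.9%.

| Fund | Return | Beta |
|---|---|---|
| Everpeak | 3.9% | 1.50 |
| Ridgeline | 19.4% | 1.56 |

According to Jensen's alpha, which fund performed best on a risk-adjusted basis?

Everpeak: α = 3.9% − [3.3% + 1.50 × (6.9% − 3.3%)] = -4.800
Ridgeline: α = 19.4% − [3.3% + 1.56 × (6.9% − 3.3%)] = 10.484
Highest: Ridgeline (10.484).

Ridgeline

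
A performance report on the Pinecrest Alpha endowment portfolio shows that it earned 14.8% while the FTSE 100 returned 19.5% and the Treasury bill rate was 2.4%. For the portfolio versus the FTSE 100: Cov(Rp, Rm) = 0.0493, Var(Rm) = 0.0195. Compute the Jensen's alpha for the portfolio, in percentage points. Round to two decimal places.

-30.83

β = Cov / Var = 0.0493 / 0.0195 = 2.5282
E[R] = Rf + β(Rm − Rf) = 2.4% + 2.5282 × (19.5% − 2.4%) = 45.6322%
α = Rp − E[R] = 14.8% − 45.6322% = -30.8322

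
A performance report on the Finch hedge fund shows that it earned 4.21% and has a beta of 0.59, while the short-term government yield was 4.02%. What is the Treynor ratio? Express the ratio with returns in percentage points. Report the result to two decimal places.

Treynor = (Rp − Rf) / β = (4.21% − 4.02%) / 0.59 = 0.19 / 0.59 = 0.3220

0.32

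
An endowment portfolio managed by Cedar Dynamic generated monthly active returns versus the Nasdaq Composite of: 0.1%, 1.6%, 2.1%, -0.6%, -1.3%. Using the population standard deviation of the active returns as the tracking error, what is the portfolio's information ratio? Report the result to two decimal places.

0.29

μ = (0.1 + 1.6 + 2.1 − 0.6 − 1.3) / 5 = 1.90 / 5 = 0.3800%
Σ(r − μ)² = 8.3080; population σ = √(8.3080/5) = 1.2890%
IR = μ / tracking error = 0.3800 / 1.2890 = 0.2948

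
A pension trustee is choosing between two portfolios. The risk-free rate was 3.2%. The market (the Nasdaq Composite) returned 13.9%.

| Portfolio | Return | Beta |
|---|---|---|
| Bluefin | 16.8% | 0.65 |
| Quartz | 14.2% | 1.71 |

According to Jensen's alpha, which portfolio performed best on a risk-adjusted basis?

Bluefin

Bluefin: α = 16.8% − [3.2% + 0.65 × (13.9% − 3.2%)] = 6.645
Quartz: α = 14.2% − [3.2% + 1.71 × (13.9% − 3.2%)] = -7.297
Highest: Bluefin (6.645).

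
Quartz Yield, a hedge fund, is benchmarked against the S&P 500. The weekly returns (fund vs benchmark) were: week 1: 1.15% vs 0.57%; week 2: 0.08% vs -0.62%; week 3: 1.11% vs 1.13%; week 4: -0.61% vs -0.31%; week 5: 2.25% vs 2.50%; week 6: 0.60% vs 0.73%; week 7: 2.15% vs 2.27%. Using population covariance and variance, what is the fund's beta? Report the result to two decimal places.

r̄p = 0.9614%,  r̄m = 0.8957%
Cov = Σ(rp − r̄p)(rm − r̄m) / 7 = 0.9949
Var(rm) = Σ(rm − r̄m)² / 7 = 1.2003
β = Cov / Var = 0.9949 / 1.2003 = 0.8289

0.83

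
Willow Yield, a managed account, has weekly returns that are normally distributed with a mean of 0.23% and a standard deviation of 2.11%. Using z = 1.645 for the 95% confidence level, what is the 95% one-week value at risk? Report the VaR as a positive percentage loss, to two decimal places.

VaR (as % loss) = −(μ − z·σ) = −(0.23% − 1.645 × 2.11%) = −(-3.24095%) = 3.24095%

3.24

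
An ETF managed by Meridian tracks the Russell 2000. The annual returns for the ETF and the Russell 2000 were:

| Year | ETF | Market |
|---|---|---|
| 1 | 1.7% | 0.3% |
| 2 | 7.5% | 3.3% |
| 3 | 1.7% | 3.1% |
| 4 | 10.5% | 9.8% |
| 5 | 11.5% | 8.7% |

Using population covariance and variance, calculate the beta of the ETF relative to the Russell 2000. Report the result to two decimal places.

r̄p = 6.5800%,  r̄m = 5.0400%
Cov = Σ(rp − r̄p)(rm − r̄m) / 5 = 13.5328
Var(rm) = Σ(rm − r̄m)² / 5 = 13.0624
β = Cov / Var = 13.5328 / 13.0624 = 1.0360

1.04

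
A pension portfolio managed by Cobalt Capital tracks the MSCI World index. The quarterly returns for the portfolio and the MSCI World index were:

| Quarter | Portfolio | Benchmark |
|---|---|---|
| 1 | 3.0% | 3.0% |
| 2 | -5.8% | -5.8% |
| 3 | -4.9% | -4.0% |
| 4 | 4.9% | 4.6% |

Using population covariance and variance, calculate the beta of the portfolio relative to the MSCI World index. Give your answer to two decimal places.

1.06

r̄p = -0.7000%,  r̄m = -0.5500%
Cov = Σ(rp − r̄p)(rm − r̄m) / 4 = 20.8100
Var(rm) = Σ(rm − r̄m)² / 4 = 19.6475
β = Cov / Var = 20.8100 / 19.6475 = 1.0592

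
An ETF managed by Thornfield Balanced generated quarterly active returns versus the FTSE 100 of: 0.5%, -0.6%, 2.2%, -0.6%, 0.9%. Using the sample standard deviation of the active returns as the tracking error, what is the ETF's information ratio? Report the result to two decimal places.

0.41

μ = (0.5 − 0.6 + 2.2 − 0.6 + 0.9) / 5 = 2.40 / 5 = 0.4800%
Sample σ = √[Σ(r − μ)² / 4] = √[5.4680 / 4] = √1.3670 = 1.1692%
IR = μ / tracking error = 0.4800 / 1.1692 = 0.4105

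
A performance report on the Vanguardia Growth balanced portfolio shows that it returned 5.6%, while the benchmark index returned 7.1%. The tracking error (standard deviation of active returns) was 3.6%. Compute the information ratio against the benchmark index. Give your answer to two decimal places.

-0.42

IR = (Rp − Rb) / TE = (5.6% − 7.1%) / 3.6% = -1.50% / 3.6% = -0.4167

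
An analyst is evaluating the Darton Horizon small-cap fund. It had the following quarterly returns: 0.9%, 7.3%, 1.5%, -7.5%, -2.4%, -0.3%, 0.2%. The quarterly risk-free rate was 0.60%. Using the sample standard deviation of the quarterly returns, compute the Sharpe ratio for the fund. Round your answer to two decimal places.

-0.14

r̄ = (0.9 + 7.3 + 1.5 − 7.5 − 2.4 − 0.3 + 0.2) / 7 = -0.30 / 7 = -0.0429%
Sample std dev = √[118.4771 / 6] = 4.4437%
Sharpe = (r̄ − rf) / σ = (-0.0429 − 0.6) / 4.4437 = -0.6429 / 4.4437 = -0.1447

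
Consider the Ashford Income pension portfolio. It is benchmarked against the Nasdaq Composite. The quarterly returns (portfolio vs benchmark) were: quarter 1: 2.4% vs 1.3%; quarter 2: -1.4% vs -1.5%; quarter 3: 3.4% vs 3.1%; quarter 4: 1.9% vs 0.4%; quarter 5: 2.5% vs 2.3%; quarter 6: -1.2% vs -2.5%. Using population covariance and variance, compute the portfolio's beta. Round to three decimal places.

0.903

r̄p = 1.2667%,  r̄m = 0.5167%
Cov = Σ(rp − r̄p)(rm − r̄m) / 6 = 3.5572
Var(rm) = Σ(rm − r̄m)² / 6 = 3.9414
β = Cov / Var = 3.5572 / 3.9414 = 0.9025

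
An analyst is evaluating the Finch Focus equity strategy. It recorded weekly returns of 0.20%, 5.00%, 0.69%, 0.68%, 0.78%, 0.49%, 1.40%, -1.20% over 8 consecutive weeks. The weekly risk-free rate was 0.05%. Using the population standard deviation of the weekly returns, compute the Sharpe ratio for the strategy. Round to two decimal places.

Mean return r̄ = 8.040 / 8 = 1.0050%
Population σ = √[Σ(r − r̄)² / 8] = √[22.1468 / 8] = √2.7684 = 1.6639%
Sharpe = (r̄ − rf) / σ = (1.0050 − 0.05) / 1.6639 = 0.9550 / 1.6639 = 0.5740

0.57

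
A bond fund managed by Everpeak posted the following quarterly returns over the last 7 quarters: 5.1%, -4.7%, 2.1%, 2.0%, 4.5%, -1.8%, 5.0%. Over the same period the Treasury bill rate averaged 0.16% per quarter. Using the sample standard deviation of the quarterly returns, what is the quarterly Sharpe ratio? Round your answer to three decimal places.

r̄ = (5.1 − 4.7 + 2.1 + 2 + 4.5 − 1.8 + 5) / 7 = 1.7429%
Sample σ = √[Σ(r − r̄)² / 6] = √[83.7371 / 6] = √13.9562 = 3.7358%
Sharpe = (r̄ − rf) / σ = (1.7429 − 0.16) / 3.7358 = 1.5829 / 3.7358 = 0.4237

0.424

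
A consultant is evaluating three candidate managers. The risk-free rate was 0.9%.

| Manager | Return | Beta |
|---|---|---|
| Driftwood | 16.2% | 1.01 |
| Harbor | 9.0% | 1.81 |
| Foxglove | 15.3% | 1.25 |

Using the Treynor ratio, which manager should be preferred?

Driftwood

Driftwood: Treynor = (16.2% − 0.9%) / 1.01 = 15.149
Harbor: Treynor = (9.0% − 0.9%) / 1.81 = 4.475
Foxglove: Treynor = (15.3% − 0.9%) / 1.25 = 11.520
Highest: Driftwood (15.149).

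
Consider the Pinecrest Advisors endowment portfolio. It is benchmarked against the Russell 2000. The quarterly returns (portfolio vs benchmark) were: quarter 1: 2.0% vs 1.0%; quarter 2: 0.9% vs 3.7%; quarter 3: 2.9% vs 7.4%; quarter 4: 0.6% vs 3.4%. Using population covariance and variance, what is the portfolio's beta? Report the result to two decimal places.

r̄p = 1.6000%,  r̄m = 3.8750%
Cov = Σ(rp − r̄p)(rm − r̄m) / 4 = 1.0075
Var(rm) = Σ(rm − r̄m)² / 4 = 5.2369
β = Cov / Var = 1.0075 / 5.2369 = 0.1924

0.19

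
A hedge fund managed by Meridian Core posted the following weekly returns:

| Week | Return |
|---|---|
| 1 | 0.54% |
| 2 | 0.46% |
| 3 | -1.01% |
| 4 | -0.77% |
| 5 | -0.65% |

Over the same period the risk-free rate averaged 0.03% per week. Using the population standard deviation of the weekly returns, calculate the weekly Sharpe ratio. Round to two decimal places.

-0.48

r̄ = (0.54 + 0.46 − 1.01 − 0.77 − 0.65) / 5 = -1.430 / 5 = -0.2860%
Σ(r − r̄)² = (0.54 − (-0.2860))² + (0.46 − (-0.2860))² + (-1.01 − (-0.2860))² + … = 2.1297
σ = √[2.1297 / 5] = 0.6526%
Sharpe = (r̄ − rf) / σ = (-0.2860 − 0.03) / 0.6526 = -0.3160 / 0.6526 = -0.4842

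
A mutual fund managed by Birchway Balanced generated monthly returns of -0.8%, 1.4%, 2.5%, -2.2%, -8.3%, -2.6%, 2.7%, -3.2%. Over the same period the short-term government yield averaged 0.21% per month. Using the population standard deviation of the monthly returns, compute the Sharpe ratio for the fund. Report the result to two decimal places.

-0.45

μ = (-0.8 + 1.4 + 2.5 − 2.2 − 8.3 − 2.6 + 2.7 − 3.2) / 8 = -10.50 / 8 = -1.3125%
Population std dev = √[93.0888 / 8] = 3.4112%
Sharpe = (μ − rf) / σ = (-1.3125 − 0.21) / 3.4112 = -1.5225 / 3.4112 = -0.4463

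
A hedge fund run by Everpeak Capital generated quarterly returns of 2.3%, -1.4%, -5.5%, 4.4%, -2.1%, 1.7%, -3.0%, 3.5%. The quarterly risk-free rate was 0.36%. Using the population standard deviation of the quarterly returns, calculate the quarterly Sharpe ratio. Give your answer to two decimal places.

-0.11

r̄ = (2.3 − 1.4 − 5.5 + 4.4 − 2.1 + 1.7 − 3 + 3.5) / 8 = -0.10 / 8 = -0.0125%
Population std dev = √[85.4088 / 8] = 3.2674%
Sharpe = (r̄ − rf) / σ = (-0.0125 − 0.36) / 3.2674 = -0.3725 / 3.2674 = -0.1140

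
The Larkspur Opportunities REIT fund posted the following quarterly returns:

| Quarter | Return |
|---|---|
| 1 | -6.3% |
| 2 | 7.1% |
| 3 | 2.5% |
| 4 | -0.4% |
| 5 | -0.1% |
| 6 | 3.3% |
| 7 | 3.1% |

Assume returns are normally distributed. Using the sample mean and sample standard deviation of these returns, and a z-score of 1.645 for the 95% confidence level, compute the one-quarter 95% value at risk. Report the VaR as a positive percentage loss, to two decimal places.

Mean return r̄ = 9.20 / 7 = 1.3143%
Sample σ = √[Σ(r − r̄)² / 6] = √[104.9286 / 6] = √17.4881 = 4.1819%
VaR = −(r̄ − z·σ) = −(1.3143 − 1.645 × 4.1819) = −(-5.5649) = 5.5649%

5.56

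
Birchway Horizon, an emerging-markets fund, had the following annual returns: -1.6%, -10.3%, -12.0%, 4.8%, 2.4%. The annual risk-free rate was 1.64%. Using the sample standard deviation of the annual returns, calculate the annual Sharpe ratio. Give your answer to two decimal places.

Mean return r̄ = -16.70 / 5 = -3.3400%
Σ(r − r̄)² = (-1.6 − (-3.3400))² + (-10.3 − (-3.3400))² + … = 225.6720
sample σ = √(225.6720 / 4) = √56.4180 = 7.5112%
Sharpe = (r̄ − rf) / σ = (-3.3400 − 1.64) / 7.5112 = -4.9800 / 7.5112 = -0.6630

-0.66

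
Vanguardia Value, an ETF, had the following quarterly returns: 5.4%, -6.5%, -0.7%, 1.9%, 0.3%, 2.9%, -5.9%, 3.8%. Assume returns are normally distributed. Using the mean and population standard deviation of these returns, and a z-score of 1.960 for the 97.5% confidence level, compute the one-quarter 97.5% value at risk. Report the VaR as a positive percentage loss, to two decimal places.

r̄ = (5.4 − 6.5 − 0.7 + 1.9 + 0.3 + 2.9 − 5.9 + 3.8) / 8 = 1.20 / 8 = 0.1500%
Population σ = √[Σ(r − r̄)² / 8] = √[133.0800 / 8] = √16.6350 = 4.0786%
VaR = −(r̄ − z·σ) = −(0.1500 − 1.960 × 4.0786) = −(-7.8441) = 7.8441%

7.84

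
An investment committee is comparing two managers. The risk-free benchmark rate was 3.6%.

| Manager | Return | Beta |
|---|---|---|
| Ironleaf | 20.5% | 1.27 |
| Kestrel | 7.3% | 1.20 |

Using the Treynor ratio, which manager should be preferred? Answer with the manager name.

Ironleaf: Treynor = (20.5% − 3.6%) / 1.27 = 13.307
Kestrel: Treynor = (7.3% − 3.6%) / 1.20 = 3.083
Highest: Ironleaf (13.307).

Ironleaf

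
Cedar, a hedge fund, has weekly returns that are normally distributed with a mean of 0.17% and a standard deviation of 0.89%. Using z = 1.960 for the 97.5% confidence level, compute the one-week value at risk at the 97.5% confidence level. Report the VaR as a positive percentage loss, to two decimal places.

VaR (as % loss) = −(μ − z·σ) = −(0.17% − 1.960 × 0.89%) = −(-1.5744%) = 1.5744%

1.57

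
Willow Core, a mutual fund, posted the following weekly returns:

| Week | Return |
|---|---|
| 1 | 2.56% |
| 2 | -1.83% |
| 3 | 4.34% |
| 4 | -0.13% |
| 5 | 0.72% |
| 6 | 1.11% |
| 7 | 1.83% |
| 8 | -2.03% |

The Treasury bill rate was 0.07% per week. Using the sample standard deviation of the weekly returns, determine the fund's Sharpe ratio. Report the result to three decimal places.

r̄ = (2.56 − 1.83 + 4.34 − 0.13 + 0.72 + 1.11 + 1.83 − 2.03) / 8 = 0.8213%
Σ(r − r̄)² = (2.56 − 0.8213)² + (-1.83 − 0.8213)² + (4.34 − 0.8213)² + … = 32.5797
σ = √[32.5797 / 7] = 2.1574%
Sharpe = (r̄ − rf) / σ = (0.8213 − 0.07) / 2.1574 = 0.7513 / 2.1574 = 0.3482

0.348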